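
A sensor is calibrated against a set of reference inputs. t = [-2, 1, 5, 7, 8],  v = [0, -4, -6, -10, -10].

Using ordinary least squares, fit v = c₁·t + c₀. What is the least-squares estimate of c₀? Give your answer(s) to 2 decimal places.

Sums needed: Σt·t = 143, Σt = 19, Σ1 = 5.
Moment sums: Σt·v = -184, Σv = -30.
XᵀX·[c₁, c₀]ᵀ = Xᵀv becomes [[143, 19]; [19, 5]]·[c₁, c₀]ᵀ = [-184, -30]ᵀ.
Eliminating c₀: 5·(row 1) − 19·(row 2) gives 354·c₁ = 5·(-184) − 19·(-30) = -350, so c₁ = -175/177.
Then c₀ = ((-30) − 19·(-175/177))/5 = -397/177.

c₀ = -2.24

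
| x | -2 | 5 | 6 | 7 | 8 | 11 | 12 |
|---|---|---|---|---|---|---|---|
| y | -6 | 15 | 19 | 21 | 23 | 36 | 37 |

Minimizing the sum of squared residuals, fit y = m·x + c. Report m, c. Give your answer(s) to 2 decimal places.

m = 3.13, c = -0.28

The normal equations are: 443·m + 47·c = 1372;  47·m + 7·c = 145.
Eliminating c: 7·(row 1) − 47·(row 2) gives 892·m = 7·1372 − 47·145 = 2789, so m = 2789/892.
Then c = (145 − 47·(2789/892))/7 = -249/892.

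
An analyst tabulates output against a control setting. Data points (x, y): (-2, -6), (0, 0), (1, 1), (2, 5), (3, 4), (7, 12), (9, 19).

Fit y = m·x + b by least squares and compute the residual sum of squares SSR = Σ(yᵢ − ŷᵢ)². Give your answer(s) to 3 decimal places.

SSR = 10.673

The normal system MᵀM·[m, b]ᵀ = Mᵀy is [[148, 20]; [20, 7]]·[m, b]ᵀ = [290, 35]ᵀ.
det = 148·7 − 20² = 636.
m = (290·7 − 20·35)/636 = 665/318; b = (148·35 − 20·290)/636 = -155/159.
Residuals: -134/159, 155/159, -37/318, 95/53, -413/318, -529/318, 367/318; SSR = 1697/159.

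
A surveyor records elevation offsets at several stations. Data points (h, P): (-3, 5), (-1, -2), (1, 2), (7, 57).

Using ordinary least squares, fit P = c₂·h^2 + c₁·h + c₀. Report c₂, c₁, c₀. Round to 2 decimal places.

c₂ = 1.01, c₁ = 1.21, c₀ = -0.85

Normal-equation sums: Σh^2·h^2 = 2484, Σh^2·h = 316, Σh^2 = 60, Σh·h = 60, Σh = 4, Σ1 = 4.
Moment sums: Σh^2·P = 2838, Σh·P = 388, ΣP = 62.
So MᵀM·[c₂, c₁, c₀]ᵀ = MᵀP: [[2484, 316, 60]; [316, 60, 4]; [60, 4, 4]]·[c₂, c₁, c₀]ᵀ = [2838, 388, 62]ᵀ.
Inverting the 3×3 Gram matrix, [c₂, c₁, c₀]ᵀ = [731/724, 873/724, -154/181]ᵀ.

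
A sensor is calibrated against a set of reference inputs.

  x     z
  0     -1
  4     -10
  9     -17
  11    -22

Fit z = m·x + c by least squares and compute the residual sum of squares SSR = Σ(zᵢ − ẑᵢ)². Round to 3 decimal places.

SSR = 2.716

Compute the Gram sums: Σx·x = 218, Σx = 24, Σ1 = 4.
For Mᵀz: Σx·z = -435, Σz = -50.
So MᵀM·[m, c]ᵀ = Mᵀz: [[218, 24]; [24, 4]]·[m, c]ᵀ = [-435, -50]ᵀ.
Eliminating c: 4·(row 1) − 24·(row 2) gives 296·m = 4·(-435) − 24·(-50) = -540, so m = -135/74.
Then c = ((-50) − 24·(-135/74))/4 = -115/74.
Residuals: 41/74, -85/74, 36/37, -14/37; SSR = 201/74.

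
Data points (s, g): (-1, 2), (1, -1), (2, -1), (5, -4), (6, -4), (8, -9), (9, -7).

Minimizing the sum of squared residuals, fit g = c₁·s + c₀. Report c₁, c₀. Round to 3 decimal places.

c₁ = -0.973, c₀ = 0.740

Entries of AᵀA: Σs·s = 212, Σs = 30, Σ1 = 7.
Right-hand side: Σs·g = -184, Σg = -24.
Normal equations: [[212, 30]; [30, 7]]·[c₁, c₀]ᵀ = [-184, -24]ᵀ.
Eliminating c₀: 7·(row 1) − 30·(row 2) gives 584·c₁ = 7·(-184) − 30·(-24) = -568, so c₁ = -71/73.
Then c₀ = ((-24) − 30·(-71/73))/7 = 54/73.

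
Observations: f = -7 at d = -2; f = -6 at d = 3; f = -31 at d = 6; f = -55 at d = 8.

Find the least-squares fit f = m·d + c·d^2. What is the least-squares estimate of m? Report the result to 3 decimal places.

m = 1.065

Sums needed: Σd·d = 113, Σd·d^2 = 747, Σd^2·d^2 = 5489.
And Σd·f = -630, Σd^2·f = -4718.
AᵀA·[m, c]ᵀ = Aᵀf becomes [[113, 747]; [747, 5489]]·[m, c]ᵀ = [-630, -4718]ᵀ.
det = 113·5489 − 747² = 62248.
m = ((-630)·5489 − 747·(-4718))/62248 = 16569/15562; c = (113·(-4718) − 747·(-630))/62248 = -15631/15562.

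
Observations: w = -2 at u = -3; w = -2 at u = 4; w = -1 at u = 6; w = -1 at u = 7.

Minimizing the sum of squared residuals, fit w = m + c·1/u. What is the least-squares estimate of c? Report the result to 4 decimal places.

The normal system MᵀM·[m, c]ᵀ = Mᵀw is [[4, 19/84]; [19/84, 1565/7056]]·[m, c]ᵀ = [-6, -1/7]ᵀ.
Eliminating c: (1565/7056)·(row 1) − (19/84)·(row 2) gives (5899/7056)·m = (1565/7056)·(-6) − (19/84)·(-1/7) = -509/392, so m = -9162/5899.
Then c = ((-1/7) − (19/84)·(-9162/5899))/(1565/7056) = 5544/5899.

c = 0.9398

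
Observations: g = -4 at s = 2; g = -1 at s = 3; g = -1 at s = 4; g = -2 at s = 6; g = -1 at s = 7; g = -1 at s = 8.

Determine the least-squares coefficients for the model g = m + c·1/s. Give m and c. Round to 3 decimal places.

m = -0.065, c = -6.330

Sums needed: Σ1 = 6, Σ1/s = 85/56, Σ1/s·1/s = 13757/28224.
Moment sums: Σg = -10, Σ1/s·g = -535/168.
So XᵀX·[m, c]ᵀ = Xᵀg: [[6, 85/56]; [85/56, 13757/28224]]·[m, c]ᵀ = [-10, -535/168]ᵀ.
Δ = 6·(13757/28224) − (85/56)² = 5839/9408.
m = ((-10)·(13757/28224) − (85/56)·(-535/168))/(5839/9408) = -1145/17517; c = (6·(-535/168) − (85/56)·(-10))/(5839/9408) = -36960/5839.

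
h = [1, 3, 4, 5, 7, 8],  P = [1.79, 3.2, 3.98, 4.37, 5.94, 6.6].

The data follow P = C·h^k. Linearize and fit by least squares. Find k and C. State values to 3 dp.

k = 0.621, C = 1.712

Let Y = ln P. Fitting Y = k·ln h + ln C by least squares:
Σln h = 8.1197, Σ(ln h)² = 13.8297, Σln P = 8.2702, Σln h·ln P = 12.9574.
Equations: 13.8297·k + 8.1197·ln C = 12.9574;  8.1197·k + 6·ln C = 8.2702.
Δ = 13.8297·6 − (8.1197)² = 17.0487; k = (12.9574·6 − 8.1197·8.2702)/17.0487 = 0.62132, ln C = (13.8297·8.2702 − 8.1197·12.9574)/17.0487 = 0.53755, so C = exp(0.53755) = 1.71180.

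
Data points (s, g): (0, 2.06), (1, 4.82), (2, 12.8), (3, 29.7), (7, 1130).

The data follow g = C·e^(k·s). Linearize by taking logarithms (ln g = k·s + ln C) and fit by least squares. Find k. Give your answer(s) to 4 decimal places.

With ln gᵢ as the transformed response and sᵢ as the regressor:
Σs = 13.0000, Σ(s)² = 63.0000, Σln g = 15.2660, Σs·ln g = 66.0549.
Equations: 63.0000·k + 13.0000·ln C = 66.0549;  13.0000·k + 5·ln C = 15.2660.
Δ = 63.0000·5 − (13.0000)² = 146.0000; k = (66.0549·5 − 13.0000·15.2660)/146.0000 = 0.90285, ln C = (63.0000·15.2660 − 13.0000·66.0549)/146.0000 = 0.70580.

k = 0.9028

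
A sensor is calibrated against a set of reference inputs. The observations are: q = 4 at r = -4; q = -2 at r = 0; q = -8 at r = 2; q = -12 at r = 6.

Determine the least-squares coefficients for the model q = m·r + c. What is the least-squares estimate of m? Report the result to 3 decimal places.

From the data, Σr·r = 56, Σr = 4, Σ1 = 4.
For Aᵀq: Σr·q = -104, Σq = -18.
So AᵀA·[m, c]ᵀ = Aᵀq: [[56, 4]; [4, 4]]·[m, c]ᵀ = [-104, -18]ᵀ.
Eliminating c: 4·(row 1) − 4·(row 2) gives 208·m = 4·(-104) − 4·(-18) = -344, so m = -43/26.
Then c = ((-18) − 4·(-43/26))/4 = -37/13.

m = -1.654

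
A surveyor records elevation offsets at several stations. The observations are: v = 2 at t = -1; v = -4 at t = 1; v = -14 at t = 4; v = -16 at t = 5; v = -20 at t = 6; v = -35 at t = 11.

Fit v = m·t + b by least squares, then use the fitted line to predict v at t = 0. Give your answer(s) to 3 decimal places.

v̂ = -1.103

Setting ∂/∂m … = 0 gives: 200·m + 26·b = -647;  26·m + 6·b = -87.
(Σt·t = 200, Σt = 26, Σ1 = 6, Σt·v = -647, Σv = -87.)
Δ = 200·6 − 26² = 524.
m = ((-647)·6 − 26·(-87))/524 = -405/131; b = (200·(-87) − 26·(-647))/524 = -289/262.
At t = 0: v̂ = (-405/131)·(0) + (-289/262)·(1) = -289/262.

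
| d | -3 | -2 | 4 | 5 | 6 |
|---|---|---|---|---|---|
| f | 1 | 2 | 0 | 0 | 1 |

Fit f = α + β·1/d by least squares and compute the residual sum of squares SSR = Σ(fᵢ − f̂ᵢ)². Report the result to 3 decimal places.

With design matrix X, XᵀX = [[5, -13/60]; [-13/60, 1769/3600]] and Xᵀf = [4, -7/6]ᵀ.
Determinant 5·(1769/3600) − (-13/60)² = 241/100.
α = (4·(1769/3600) − (-13/60)·(-7/6))/(241/100) = 3083/4338; β = (5·(-7/6) − (-13/60)·4)/(241/100) = -1490/723.
Residuals: -575/1446, 1123/4338, -424/2169, -1295/4338, 305/482; SSR = 1633/2169.

SSR = 0.753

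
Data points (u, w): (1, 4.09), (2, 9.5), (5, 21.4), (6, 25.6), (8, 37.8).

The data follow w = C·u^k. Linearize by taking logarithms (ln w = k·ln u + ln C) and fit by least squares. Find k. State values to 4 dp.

k = 1.0273

Taking logs, ln w = k·ln u + ln C, so regress ln w on ln u.
Σln u = 6.1738, Σ(ln u)² = 10.6052, Σln w = 13.5981, Σln u·ln w = 19.8539.
Equations: 10.6052·k + 6.1738·ln C = 19.8539;  6.1738·k + 5·ln C = 13.5981.
Δ = 10.6052·5 − (6.1738)² = 14.9105; k = (19.8539·5 − 6.1738·13.5981)/14.9105 = 1.02731, ln C = (10.6052·13.5981 − 6.1738·19.8539)/14.9105 = 1.45114.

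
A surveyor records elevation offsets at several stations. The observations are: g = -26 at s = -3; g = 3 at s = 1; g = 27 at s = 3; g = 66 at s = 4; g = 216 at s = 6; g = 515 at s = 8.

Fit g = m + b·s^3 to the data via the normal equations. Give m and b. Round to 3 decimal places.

Entries of MᵀM: Σ1 = 6, Σs^3 = 793, Σs^3·s^3 = 314355.
For Mᵀg: Σg = 801, Σs^3·g = 315994.
Determinant 6·314355 − 793² = 1257281.
m = (801·314355 − 793·315994)/1257281 = 1215113/1257281; b = (6·315994 − 793·801)/1257281 = 1260771/1257281.

m = 0.966, b = 1.003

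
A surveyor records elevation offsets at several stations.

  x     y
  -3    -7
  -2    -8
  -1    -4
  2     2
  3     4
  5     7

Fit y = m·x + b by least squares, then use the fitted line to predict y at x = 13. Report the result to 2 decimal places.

ŷ = 23.00

With design matrix A, AᵀA = [[52, 4]; [4, 6]] and Aᵀy = [92, -6]ᵀ.
Eliminating b: 6·(row 1) − 4·(row 2) gives 296·m = 6·92 − 4·(-6) = 576, so m = 72/37.
Then b = ((-6) − 4·(72/37))/6 = -85/37.
At x = 13: ŷ = (72/37)·(13) + (-85/37)·(1) = 23.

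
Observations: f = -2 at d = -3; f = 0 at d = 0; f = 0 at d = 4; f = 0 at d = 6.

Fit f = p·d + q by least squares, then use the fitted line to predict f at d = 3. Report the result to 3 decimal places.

f̂ = -0.256

Sums needed: Σd·d = 61, Σd = 7, Σ1 = 4.
And Σd·f = 6, Σf = -2.
So XᵀX·[p, q]ᵀ = Xᵀf: [[61, 7]; [7, 4]]·[p, q]ᵀ = [6, -2]ᵀ.
Eliminating q: 4·(row 1) − 7·(row 2) gives 195·p = 4·6 − 7·(-2) = 38, so p = 38/195.
Then q = ((-2) − 7·(38/195))/4 = -164/195.
At d = 3: f̂ = (38/195)·(3) + (-164/195)·(1) = -10/39.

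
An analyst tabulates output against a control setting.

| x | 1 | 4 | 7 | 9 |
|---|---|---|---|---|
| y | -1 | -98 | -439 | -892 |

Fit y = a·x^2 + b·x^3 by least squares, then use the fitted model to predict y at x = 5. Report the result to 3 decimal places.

The normal equations are: 9219·a + 76881·b = -95332;  76881·a + 653187·b = -807118.
(Σx^2·x^2 = 9219, Σx^2·x^3 = 76881, Σx^3·x^3 = 653187, Σx^2·y = -95332, Σx^3·y = -807118.)
Δ = 9219·653187 − 76881² = 111042792.
a = ((-95332)·653187 − 76881·(-807118))/111042792 = -12088007/6169044; b = (9219·(-807118) − 76881·(-95332))/111042792 = -885725/881292.
At x = 5: ŷ = (-12088007/6169044)·(25) + (-885725/881292)·(125) = -179534925/1028174.

ŷ = -174.615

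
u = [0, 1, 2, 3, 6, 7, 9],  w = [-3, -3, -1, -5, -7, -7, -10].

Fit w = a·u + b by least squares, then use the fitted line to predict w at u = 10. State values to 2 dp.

ŵ = -10.17

XᵀX·[a, b]ᵀ = Xᵀw reads: 180·a + 28·b = -201;  28·a + 7·b = -36.
(Σu·u = 180, Σu = 28, Σ1 = 7, Σu·w = -201, Σw = -36.)
Eliminating b: 7·(row 1) − 28·(row 2) gives 476·a = 7·(-201) − 28·(-36) = -399, so a = -57/68.
Then b = ((-36) − 28·(-57/68))/7 = -213/119.
At u = 10: ŵ = (-57/68)·(10) + (-213/119)·(1) = -2421/238.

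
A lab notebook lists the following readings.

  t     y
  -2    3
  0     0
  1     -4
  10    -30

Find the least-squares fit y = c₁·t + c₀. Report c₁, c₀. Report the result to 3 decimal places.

Normal-equation sums: Σt·t = 105, Σt = 9, Σ1 = 4.
Moment sums: Σt·y = -310, Σy = -31.
det = 105·4 − 9² = 339.
c₁ = ((-310)·4 − 9·(-31))/339 = -961/339; c₀ = (105·(-31) − 9·(-310))/339 = -155/113.

c₁ = -2.835, c₀ = -1.372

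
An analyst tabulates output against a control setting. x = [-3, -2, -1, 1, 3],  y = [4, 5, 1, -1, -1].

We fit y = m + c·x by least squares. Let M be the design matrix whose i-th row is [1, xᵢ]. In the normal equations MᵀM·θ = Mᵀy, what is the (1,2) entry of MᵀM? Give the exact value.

-2

Row 1 ↔ basis 1, column 2 ↔ basis x, so (MᵀM)_{1,2} = Σᵢ x = (1)·(-3) + (1)·(-2) + (1)·(-1) + (1)·(1) + (1)·(3) = -2.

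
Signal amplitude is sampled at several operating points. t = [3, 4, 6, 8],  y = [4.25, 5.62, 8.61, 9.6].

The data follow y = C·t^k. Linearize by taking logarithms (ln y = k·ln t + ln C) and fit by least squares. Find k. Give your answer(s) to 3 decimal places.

Linearized form: ln y = k·ln t + ln C. From the 4 transformed points,
Sums: Σln t = 6.3561, Σ(ln t)² = 10.6632, Σln y = 7.5879, Σln t·ln y = 12.5435.
Normal system: [[10.6632, 6.3561]; [6.3561, 4]]·[k, ln C]ᵀ = [12.5435, 7.5879]ᵀ.
Solving (det = 2.2529): k = 0.86307, ln C = 0.52554.

k = 0.863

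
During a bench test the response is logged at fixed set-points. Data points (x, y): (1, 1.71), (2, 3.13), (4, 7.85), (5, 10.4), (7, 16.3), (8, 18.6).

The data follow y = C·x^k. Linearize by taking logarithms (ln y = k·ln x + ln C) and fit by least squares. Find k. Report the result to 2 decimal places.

k = 1.18

With ln yᵢ as the transformed response and ln xᵢ as the regressor:
Sums: Σln x = 7.7142, Σ(ln x)² = 13.1032, Σln y = 11.7942, Σln x·ln y = 18.9263.
Normal system: [[13.1032, 7.7142]; [7.7142, 6]]·[k, ln C]ᵀ = [18.9263, 11.7942]ᵀ.
Δ = 13.1032·6 − (7.7142)² = 19.1098; k = (18.9263·6 − 7.7142·11.7942)/19.1098 = 1.18131, ln C = (13.1032·11.7942 − 7.7142·18.9263)/19.1098 = 0.44688.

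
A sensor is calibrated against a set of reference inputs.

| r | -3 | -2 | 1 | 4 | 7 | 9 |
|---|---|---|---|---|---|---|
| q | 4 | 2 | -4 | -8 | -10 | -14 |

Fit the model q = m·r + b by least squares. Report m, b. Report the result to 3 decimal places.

m = -1.432, b = -1.182

With design matrix X, XᵀX = [[160, 16]; [16, 6]] and Xᵀq = [-248, -30]ᵀ.
Determinant 160·6 − 16² = 704.
m = ((-248)·6 − 16·(-30))/704 = -63/44; b = (160·(-30) − 16·(-248))/704 = -13/11.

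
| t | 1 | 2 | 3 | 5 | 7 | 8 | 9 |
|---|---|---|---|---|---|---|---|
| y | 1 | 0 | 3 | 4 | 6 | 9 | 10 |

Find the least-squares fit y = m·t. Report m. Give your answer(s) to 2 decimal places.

Sums needed: Σt·t = 233.
Moment sums: Σt·y = 234.
XᵀX·[m]ᵀ = Xᵀy becomes [[233]]·[m]ᵀ = [234]ᵀ.
m = 234/233 = 1.00429.

m = 1.00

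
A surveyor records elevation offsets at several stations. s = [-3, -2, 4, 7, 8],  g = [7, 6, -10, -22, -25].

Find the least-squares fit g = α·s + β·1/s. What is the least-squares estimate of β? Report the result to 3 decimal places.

Setting ∂/∂α … = 0 gives: 142·α + 5·β = -427;  5·α + (12973/28224)·β = -2369/168.
det = 142·(12973/28224) − 5² = 568283/14112.
α = ((-427)·(12973/28224) − 5·(-2369/168))/(568283/14112) = -3549511/1136566; β = (142·(-2369/168) − 5·(-427))/(568283/14112) = 1871688/568283.

β = 3.294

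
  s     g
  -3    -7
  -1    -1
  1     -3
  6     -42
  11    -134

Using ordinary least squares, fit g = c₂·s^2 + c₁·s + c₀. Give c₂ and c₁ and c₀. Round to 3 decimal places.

c₂ = -1.024, c₁ = -0.841, c₀ = -0.629

The normal equations are: 16020·c₂ + 1520·c₁ + 168·c₀ = -17793;  1520·c₂ + 168·c₁ + 14·c₀ = -1707;  168·c₂ + 14·c₁ + 5·c₀ = -187.
Solving the 3×3 system (Gaussian elimination) gives c₂ = -300457/293332, c₁ = -246657/293332, c₀ = -92311/146666.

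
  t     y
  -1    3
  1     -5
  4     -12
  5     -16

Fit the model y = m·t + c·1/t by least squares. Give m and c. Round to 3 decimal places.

m = -3.080, c = -0.895

Entries of AᵀA: Σt·t = 43, Σt·1/t = 4, Σ1/t·1/t = 841/400.
For Aᵀy: Σt·y = -136, Σ1/t·y = -71/5.
AᵀA·[m, c]ᵀ = Aᵀy becomes [[43, 4]; [4, 841/400]]·[m, c]ᵀ = [-136, -71/5]ᵀ.
Determinant 43·(841/400) − 4² = 29763/400.
m = ((-136)·(841/400) − 4·(-71/5))/(29763/400) = -10184/3307; c = (43·(-71/5) − 4·(-136))/(29763/400) = -2960/3307.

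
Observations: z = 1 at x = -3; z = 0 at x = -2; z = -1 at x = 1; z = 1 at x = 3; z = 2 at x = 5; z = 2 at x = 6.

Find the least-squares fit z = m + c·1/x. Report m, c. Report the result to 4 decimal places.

m = 0.9343, c = -0.6990

From the data, Σ1 = 6, Σ1/x = 13/15, Σ1/x·1/x = 77/50.
And Σz = 5, Σ1/x·z = -4/15.
AᵀA·[m, c]ᵀ = Aᵀz becomes [[6, 13/15]; [13/15, 77/50]]·[m, c]ᵀ = [5, -4/15]ᵀ.
Determinant 6·(77/50) − (13/15)² = 382/45.
m = (5·(77/50) − (13/15)·(-4/15))/(382/45) = 3569/3820; c = (6·(-4/15) − (13/15)·5)/(382/45) = -267/382.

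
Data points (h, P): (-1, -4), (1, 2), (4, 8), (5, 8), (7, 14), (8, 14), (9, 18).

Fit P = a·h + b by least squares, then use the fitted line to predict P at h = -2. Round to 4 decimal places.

The normal system MᵀM·[a, b]ᵀ = MᵀP is [[237, 33]; [33, 7]]·[a, b]ᵀ = [450, 60]ᵀ.
Determinant 237·7 − 33² = 570.
a = (450·7 − 33·60)/570 = 39/19; b = (237·60 − 33·450)/570 = -21/19.
At h = -2: P̂ = (39/19)·(-2) + (-21/19)·(1) = -99/19.

P̂ = -5.2105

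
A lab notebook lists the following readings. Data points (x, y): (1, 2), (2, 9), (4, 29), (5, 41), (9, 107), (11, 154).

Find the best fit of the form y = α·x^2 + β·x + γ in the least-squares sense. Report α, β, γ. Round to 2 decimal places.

α = 0.92, β = 4.08, γ = -2.69

Compute the Gram sums: Σx^2·x^2 = 22100, Σx^2·x = 2258, Σx^2 = 248, Σx·x = 248, Σx = 32, Σ1 = 6.
Right-hand side: Σx^2·y = 28828, Σx·y = 2998, Σy = 342.
Inverting the 3×3 Gram matrix, [α, β, γ]ᵀ = [381/415, 1692/415, -1117/415]ᵀ.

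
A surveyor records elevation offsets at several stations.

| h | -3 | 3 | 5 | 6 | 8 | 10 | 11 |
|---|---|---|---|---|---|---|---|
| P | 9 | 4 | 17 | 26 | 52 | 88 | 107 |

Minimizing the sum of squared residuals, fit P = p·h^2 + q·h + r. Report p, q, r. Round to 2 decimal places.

The normal system MᵀM·[p, q, r]ᵀ = MᵀP is [[30820, 3184, 364]; [3184, 364, 40]; [364, 40, 7]]·[p, q, r]ᵀ = [26553, 2699, 303]ᵀ.
Solving the 3×3 system (Gaussian elimination) gives p = 229847/228492, q = -241225/228492, r = -170794/57123.

p = 1.01, q = -1.06, r = -2.99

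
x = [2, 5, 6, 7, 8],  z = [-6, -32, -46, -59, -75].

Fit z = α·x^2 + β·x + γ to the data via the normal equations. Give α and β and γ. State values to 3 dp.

Forming MᵀM = [[8434, 1204, 178]; [1204, 178, 28]; [178, 28, 5]] and Mᵀz = [-10171, -1461, -218]ᵀ gives MᵀM·[α, β, γ]ᵀ = Mᵀz.
Row-reducing yields α = -3317/3822, β = -1555/546, γ = 159/49.

α = -0.868, β = -2.848, γ = 3.245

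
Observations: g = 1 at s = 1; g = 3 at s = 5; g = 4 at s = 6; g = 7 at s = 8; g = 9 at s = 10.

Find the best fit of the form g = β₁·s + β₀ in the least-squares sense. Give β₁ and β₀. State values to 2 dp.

Setting ∂/∂β₁ … = 0 gives: 226·β₁ + 30·β₀ = 186;  30·β₁ + 5·β₀ = 24.
(Σs·s = 226, Σs = 30, Σ1 = 5, Σs·g = 186, Σg = 24.)
Determinant 226·5 − 30² = 230.
β₁ = (186·5 − 30·24)/230 = 21/23; β₀ = (226·24 − 30·186)/230 = -78/115.

β₁ = 0.91, β₀ = -0.68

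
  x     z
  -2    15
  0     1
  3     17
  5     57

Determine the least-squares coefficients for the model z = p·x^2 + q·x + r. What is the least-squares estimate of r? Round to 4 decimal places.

Setting ∂/∂p … = 0 gives: 722·p + 144·q + 38·r = 1638;  144·p + 38·q + 6·r = 306;  38·p + 6·q + 4·r = 90.
(Σx^2·x^2 = 722, Σx^2·x = 144, Σx^2 = 38, Σx·x = 38, Σx = 6, Σ1 = 4, Σx^2·z = 1638, Σx·z = 306, Σz = 90.)
Solving the 3×3 system (Gaussian elimination) gives p = 27/10, q = -639/290, r = 9/58.

r = 0.1552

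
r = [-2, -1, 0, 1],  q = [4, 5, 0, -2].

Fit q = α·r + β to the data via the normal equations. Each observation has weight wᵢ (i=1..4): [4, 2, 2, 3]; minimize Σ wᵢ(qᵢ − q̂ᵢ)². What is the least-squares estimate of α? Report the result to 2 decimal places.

Entries of XᵀWX: Σwᵢ·r·r = 21, Σwᵢ·r = -7, Σwᵢ·1 = 11.
Right-hand side: Σwᵢ·r·q = -48, Σwᵢ·q = 20.
So XᵀWX·[α, β]ᵀ = XᵀWq: [[21, -7]; [-7, 11]]·[α, β]ᵀ = [-48, 20]ᵀ.
Determinant 21·11 − (-7)² = 182.
α = ((-48)·11 − (-7)·20)/182 = -194/91; β = (21·20 − (-7)·(-48))/182 = 6/13.

α = -2.13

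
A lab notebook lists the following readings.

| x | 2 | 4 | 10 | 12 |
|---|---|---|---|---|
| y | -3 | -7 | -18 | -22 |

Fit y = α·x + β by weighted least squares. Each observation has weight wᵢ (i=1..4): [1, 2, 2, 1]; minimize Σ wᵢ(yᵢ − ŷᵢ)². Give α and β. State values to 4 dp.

α = -1.8721, β = 0.6047

The normal system MᵀWM·[α, β]ᵀ = MᵀWy is [[380, 42]; [42, 6]]·[α, β]ᵀ = [-686, -75]ᵀ.
Determinant 380·6 − 42² = 516.
α = ((-686)·6 − 42·(-75))/516 = -161/86; β = (380·(-75) − 42·(-686))/516 = 26/43.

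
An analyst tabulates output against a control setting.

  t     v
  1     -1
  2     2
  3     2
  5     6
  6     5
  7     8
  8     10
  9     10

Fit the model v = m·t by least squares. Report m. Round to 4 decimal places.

m = 1.0967

Setting ∂/∂m … = 0 gives: 269·m = 295.
m = 295/269 = 1.09665.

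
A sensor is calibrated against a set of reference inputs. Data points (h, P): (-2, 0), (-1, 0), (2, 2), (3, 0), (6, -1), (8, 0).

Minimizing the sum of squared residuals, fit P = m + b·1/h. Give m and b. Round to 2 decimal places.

m = 0.20, b = 0.55

Normal-equation sums: Σ1 = 6, Σ1/h = -3/8, Σ1/h·1/h = 953/576.
Right-hand side: ΣP = 1, Σ1/h·P = 5/6.
So XᵀX·[m, b]ᵀ = XᵀP: [[6, -3/8]; [-3/8, 953/576]]·[m, b]ᵀ = [1, 5/6]ᵀ.
Eliminating b: (953/576)·(row 1) − (-3/8)·(row 2) gives (1879/192)·m = (953/576)·1 − (-3/8)·(5/6) = 1133/576, so m = 1133/5637.
Then b = ((5/6) − (-3/8)·(1133/5637))/(953/576) = 1032/1879.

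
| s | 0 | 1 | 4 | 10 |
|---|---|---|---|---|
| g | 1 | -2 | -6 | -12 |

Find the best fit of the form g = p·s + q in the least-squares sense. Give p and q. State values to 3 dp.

The normal equations are: 117·p + 15·q = -146;  15·p + 4·q = -19.
(Σs·s = 117, Σs = 15, Σ1 = 4, Σs·g = -146, Σg = -19.)
Eliminating q: 4·(row 1) − 15·(row 2) gives 243·p = 4·(-146) − 15·(-19) = -299, so p = -299/243.
Then q = ((-19) − 15·(-299/243))/4 = -11/81.

p = -1.230, q = -0.136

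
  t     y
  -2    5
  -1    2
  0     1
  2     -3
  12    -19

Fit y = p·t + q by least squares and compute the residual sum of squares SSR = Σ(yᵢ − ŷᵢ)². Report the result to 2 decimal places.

Compute the Gram sums: Σt·t = 153, Σt = 11, Σ1 = 5.
For Xᵀy: Σt·y = -246, Σy = -14.
So XᵀX·[p, q]ᵀ = Xᵀy: [[153, 11]; [11, 5]]·[p, q]ᵀ = [-246, -14]ᵀ.
Determinant 153·5 − 11² = 644.
p = ((-246)·5 − 11·(-14))/644 = -269/161; q = (153·(-14) − 11·(-246))/644 = 141/161.
Residuals: 18/23, -88/161, 20/161, -86/161, 4/23; SSR = 200/161.

SSR = 1.24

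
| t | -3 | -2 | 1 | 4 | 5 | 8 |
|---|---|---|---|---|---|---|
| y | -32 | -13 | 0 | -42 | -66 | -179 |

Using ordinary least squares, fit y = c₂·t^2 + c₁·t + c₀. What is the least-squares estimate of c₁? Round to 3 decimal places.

Normal-equation sums: Σt^2·t^2 = 5075, Σt^2·t = 667, Σt^2 = 119, Σt·t = 119, Σt = 13, Σ1 = 6.
Moment sums: Σt^2·y = -14118, Σt·y = -1808, Σy = -332.
Normal equations: [[5075, 667, 119]; [667, 119, 13]; [119, 13, 6]]·[c₂, c₁, c₀]ᵀ = [-14118, -1808, -332]ᵀ.
Solving the 3×3 system (Gaussian elimination) gives c₂ = -143299/47508, c₁ = 380521/237540, c₀ = 40357/39590.

c₁ = 1.602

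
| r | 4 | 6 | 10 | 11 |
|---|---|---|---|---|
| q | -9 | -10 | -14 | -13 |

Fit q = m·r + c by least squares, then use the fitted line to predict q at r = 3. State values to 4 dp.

MᵀM·[m, c]ᵀ = Mᵀq reads: 273·m + 31·c = -379;  31·m + 4·c = -46.
det = 273·4 − 31² = 131.
m = ((-379)·4 − 31·(-46))/131 = -90/131; c = (273·(-46) − 31·(-379))/131 = -809/131.
At r = 3: q̂ = (-90/131)·(3) + (-809/131)·(1) = -1079/131.

q̂ = -8.2366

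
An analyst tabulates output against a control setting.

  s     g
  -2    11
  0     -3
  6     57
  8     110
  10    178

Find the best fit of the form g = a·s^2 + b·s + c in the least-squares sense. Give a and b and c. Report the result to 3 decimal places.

a = 2.047, b = -2.394, c = -2.383

With design matrix A, AᵀA = [[15408, 1720, 204]; [1720, 204, 22]; [204, 22, 5]] and Aᵀg = [26936, 2980, 353]ᵀ.
Row-reducing yields a = 13297/6496, b = -7775/3248, c = -1935/812.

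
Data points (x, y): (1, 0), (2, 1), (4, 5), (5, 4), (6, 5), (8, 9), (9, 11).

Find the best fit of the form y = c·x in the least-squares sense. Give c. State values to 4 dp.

c = 1.0705

Entries of MᵀM: Σx·x = 227.
And Σx·y = 243.
MᵀM·[c]ᵀ = Mᵀy becomes [[227]]·[c]ᵀ = [243]ᵀ.
c = 243/227 = 1.07048.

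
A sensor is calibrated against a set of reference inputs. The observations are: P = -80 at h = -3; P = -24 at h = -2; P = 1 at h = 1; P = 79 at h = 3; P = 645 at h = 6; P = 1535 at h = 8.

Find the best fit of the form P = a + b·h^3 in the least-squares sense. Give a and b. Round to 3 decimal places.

a = -0.951, b = 2.998

From the data, Σ1 = 6, Σh^3 = 721, Σh^3·h^3 = 310323.
Moment sums: ΣP = 2156, Σh^3·P = 929726.
So AᵀA·[a, b]ᵀ = AᵀP: [[6, 721]; [721, 310323]]·[a, b]ᵀ = [2156, 929726]ᵀ.
Eliminating b: 310323·(row 1) − 721·(row 2) gives 1342097·a = 310323·2156 − 721·929726 = -1276058, so a = -1276058/1342097.
Then b = (929726 − 721·(-1276058/1342097))/310323 = 4023880/1342097.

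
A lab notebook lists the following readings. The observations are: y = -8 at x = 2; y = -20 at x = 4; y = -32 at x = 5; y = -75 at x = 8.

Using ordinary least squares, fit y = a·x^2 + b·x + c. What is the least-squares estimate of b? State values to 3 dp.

b = 0.277

Compute the Gram sums: Σx^2·x^2 = 4993, Σx^2·x = 709, Σx^2 = 109, Σx·x = 109, Σx = 19, Σ1 = 4.
Moment sums: Σx^2·y = -5952, Σx·y = -856, Σy = -135.
Normal equations: [[4993, 709, 109]; [709, 109, 19]; [109, 19, 4]]·[a, b, c]ᵀ = [-5952, -856, -135]ᵀ.
Inverting the 3×3 Gram matrix, [a, b, c]ᵀ = [-23/20, 83/300, -559/150]ᵀ.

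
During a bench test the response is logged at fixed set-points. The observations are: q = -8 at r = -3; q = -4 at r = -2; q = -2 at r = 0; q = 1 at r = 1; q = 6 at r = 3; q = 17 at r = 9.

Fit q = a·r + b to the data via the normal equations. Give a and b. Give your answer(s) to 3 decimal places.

Entries of MᵀM: Σr·r = 104, Σr = 8, Σ1 = 6.
Right-hand side: Σr·q = 204, Σq = 10.
So MᵀM·[a, b]ᵀ = Mᵀq: [[104, 8]; [8, 6]]·[a, b]ᵀ = [204, 10]ᵀ.
Determinant 104·6 − 8² = 560.
a = (204·6 − 8·10)/560 = 143/70; b = (104·10 − 8·204)/560 = -37/35.

a = 2.043, b = -1.057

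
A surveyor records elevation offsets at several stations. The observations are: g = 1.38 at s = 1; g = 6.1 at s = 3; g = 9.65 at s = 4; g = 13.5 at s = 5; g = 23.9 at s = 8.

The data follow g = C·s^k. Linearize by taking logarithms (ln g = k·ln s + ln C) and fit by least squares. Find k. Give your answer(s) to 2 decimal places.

Let Y = ln g. Fitting Y = k·ln s + ln C by least squares:
Σln s = 6.1738, Σ(ln s)² = 10.0431, Σln g = 10.1739, Σln s·ln g = 15.9180.
Normal system: [[10.0431, 6.1738]; [6.1738, 5]]·[k, ln C]ᵀ = [15.9180, 10.1739]ᵀ.
Solving (det = 12.1000): k = 1.38667, ln C = 0.32258.

k = 1.39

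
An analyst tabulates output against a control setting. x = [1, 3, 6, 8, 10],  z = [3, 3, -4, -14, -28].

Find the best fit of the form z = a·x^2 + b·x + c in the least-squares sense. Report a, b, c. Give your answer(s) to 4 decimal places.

a = -0.5068, b = 2.1418, c = 1.2915

Sums needed: Σx^2·x^2 = 15474, Σx^2·x = 1756, Σx^2 = 210, Σx·x = 210, Σx = 28, Σ1 = 5.
Right-hand side: Σx^2·z = -3810, Σx·z = -404, Σz = -40.
So AᵀA·[a, b, c]ᵀ = Aᵀz: [[15474, 1756, 210]; [1756, 210, 28]; [210, 28, 5]]·[a, b, c]ᵀ = [-3810, -404, -40]ᵀ.
Inverting the 3×3 Gram matrix, [a, b, c]ᵀ = [-11145/21991, 47100/21991, 28402/21991]ᵀ.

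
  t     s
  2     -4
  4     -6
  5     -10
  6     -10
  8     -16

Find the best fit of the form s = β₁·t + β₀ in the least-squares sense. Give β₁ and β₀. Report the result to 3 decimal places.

From the data, Σt·t = 145, Σt = 25, Σ1 = 5.
Right-hand side: Σt·s = -270, Σs = -46.
MᵀM·[β₁, β₀]ᵀ = Mᵀs becomes [[145, 25]; [25, 5]]·[β₁, β₀]ᵀ = [-270, -46]ᵀ.
Eliminating β₀: 5·(row 1) − 25·(row 2) gives 100·β₁ = 5·(-270) − 25·(-46) = -200, so β₁ = -2.
Then β₀ = ((-46) − 25·(-2))/5 = 4/5.

β₁ = -2.000, β₀ = 0.800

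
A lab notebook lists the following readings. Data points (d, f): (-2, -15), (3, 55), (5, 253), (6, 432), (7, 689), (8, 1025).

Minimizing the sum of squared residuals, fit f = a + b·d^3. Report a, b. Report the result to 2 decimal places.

Sums needed: Σ1 = 6, Σd^3 = 1215, Σd^3·d^3 = 442867.
Right-hand side: Σf = 2439, Σd^3·f = 887669.
So MᵀM·[a, b]ᵀ = Mᵀf: [[6, 1215]; [1215, 442867]]·[a, b]ᵀ = [2439, 887669]ᵀ.
Eliminating b: 442867·(row 1) − 1215·(row 2) gives 1180977·a = 442867·2439 − 1215·887669 = 1634778, so a = 544926/393659.
Then b = (887669 − 1215·(544926/393659))/442867 = 787543/393659.

a = 1.38, b = 2.00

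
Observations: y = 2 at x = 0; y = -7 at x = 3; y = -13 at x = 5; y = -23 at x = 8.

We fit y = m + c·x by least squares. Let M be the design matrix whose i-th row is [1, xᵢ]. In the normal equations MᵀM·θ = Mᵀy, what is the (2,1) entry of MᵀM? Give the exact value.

16

Row 2 ↔ basis x, column 1 ↔ basis 1, so (MᵀM)_{2,1} = Σᵢ x = (0)·(1) + (3)·(1) + (5)·(1) + (8)·(1) = 16.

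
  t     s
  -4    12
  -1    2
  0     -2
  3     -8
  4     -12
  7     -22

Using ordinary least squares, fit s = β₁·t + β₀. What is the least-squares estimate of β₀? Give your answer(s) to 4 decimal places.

Normal-equation sums: Σt·t = 91, Σt = 9, Σ1 = 6.
Moment sums: Σt·s = -276, Σs = -30.
det = 91·6 − 9² = 465.
β₁ = ((-276)·6 − 9·(-30))/465 = -462/155; β₀ = (91·(-30) − 9·(-276))/465 = -82/155.

β₀ = -0.5290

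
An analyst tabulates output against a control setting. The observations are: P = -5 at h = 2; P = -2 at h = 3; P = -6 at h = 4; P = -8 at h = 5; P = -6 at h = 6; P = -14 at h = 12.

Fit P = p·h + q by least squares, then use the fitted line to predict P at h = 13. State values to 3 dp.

With design matrix M, MᵀM = [[234, 32]; [32, 6]] and MᵀP = [-284, -41]ᵀ.
det = 234·6 − 32² = 380.
p = ((-284)·6 − 32·(-41))/380 = -98/95; q = (234·(-41) − 32·(-284))/380 = -253/190.
At h = 13: P̂ = (-98/95)·(13) + (-253/190)·(1) = -2801/190.

P̂ = -14.742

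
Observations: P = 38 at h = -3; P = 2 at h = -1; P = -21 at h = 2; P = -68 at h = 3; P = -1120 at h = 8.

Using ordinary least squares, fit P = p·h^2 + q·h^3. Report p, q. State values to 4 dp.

p = -1.6489, q = -1.9812

Normal-equation sums: Σh^2·h^2 = 4275, Σh^2·h^3 = 32799, Σh^3·h^3 = 263667.
For XᵀP: Σh^2·P = -72032, Σh^3·P = -576472.
Normal equations: [[4275, 32799]; [32799, 263667]]·[p, q]ᵀ = [-72032, -576472]ᵀ.
Determinant 4275·263667 − 32799² = 51402024.
p = ((-72032)·263667 − 32799·(-576472))/51402024 = -3531509/2141751; q = (4275·(-576472) − 32799·(-72032))/51402024 = -4243343/2141751.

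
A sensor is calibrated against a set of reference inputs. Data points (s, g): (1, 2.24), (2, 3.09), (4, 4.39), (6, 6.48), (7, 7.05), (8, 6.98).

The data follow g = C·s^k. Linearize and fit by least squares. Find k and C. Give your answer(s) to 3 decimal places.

Taking logs, ln g = k·ln s + ln C, so regress ln g on ln s.
Σln s = 7.8966, Σ(ln s)² = 13.7233, Σln g = 9.1788, Σln s·ln g = 14.0219.
Equations: 13.7233·k + 7.8966·ln C = 14.0219;  7.8966·k + 6·ln C = 9.1788.
Slope k = (n·Σln s·ln g − Σln s·Σln g)/(n·Σ(ln s)² − (Σln s)²) = (6·14.0219 − 7.8966·9.1788)/19.9843 = 0.58301; ln C = (Σln g − k·Σln s)/n = 0.76250, so C = exp(0.76250) = 2.14364.

k = 0.583, C = 2.144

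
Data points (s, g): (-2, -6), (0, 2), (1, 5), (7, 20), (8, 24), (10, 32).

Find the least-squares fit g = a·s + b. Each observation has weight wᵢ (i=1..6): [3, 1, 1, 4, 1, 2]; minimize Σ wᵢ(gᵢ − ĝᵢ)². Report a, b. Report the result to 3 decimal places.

a = 2.988, b = 0.383

Normal-equation sums: Σwᵢ·s·s = 473, Σwᵢ·s = 51, Σwᵢ·1 = 12.
For XᵀWg: Σwᵢ·s·g = 1433, Σwᵢ·g = 157.
Normal equations: [[473, 51]; [51, 12]]·[a, b]ᵀ = [1433, 157]ᵀ.
Δ = 473·12 − 51² = 3075.
a = (1433·12 − 51·157)/3075 = 3063/1025; b = (473·157 − 51·1433)/3075 = 1178/3075.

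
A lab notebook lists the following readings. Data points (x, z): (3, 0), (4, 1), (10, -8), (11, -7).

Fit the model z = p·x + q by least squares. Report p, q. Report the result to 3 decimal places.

p = -1.100, q = 4.200

The normal equations are: 246·p + 28·q = -153;  28·p + 4·q = -14.
Eliminating q: 4·(row 1) − 28·(row 2) gives 200·p = 4·(-153) − 28·(-14) = -220, so p = -11/10.
Then q = ((-14) − 28·(-11/10))/4 = 21/5.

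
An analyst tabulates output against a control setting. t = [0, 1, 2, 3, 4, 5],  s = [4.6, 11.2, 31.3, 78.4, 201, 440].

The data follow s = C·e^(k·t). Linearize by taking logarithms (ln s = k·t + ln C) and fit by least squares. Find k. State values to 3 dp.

k = 0.925

Let Y = ln s. Fitting Y = k·t + ln C by least squares:
Sums: Σt = 15.0000, Σ(t)² = 55.0000, Σln s = 23.1375, Σt·ln s = 74.0357.
Normal system: [[55.0000, 15.0000]; [15.0000, 6]]·[k, ln C]ᵀ = [74.0357, 23.1375]ᵀ.
Δ = 55.0000·6 − (15.0000)² = 105.0000; k = (74.0357·6 − 15.0000·23.1375)/105.0000 = 0.92526, ln C = (55.0000·23.1375 − 15.0000·74.0357)/105.0000 = 1.54311.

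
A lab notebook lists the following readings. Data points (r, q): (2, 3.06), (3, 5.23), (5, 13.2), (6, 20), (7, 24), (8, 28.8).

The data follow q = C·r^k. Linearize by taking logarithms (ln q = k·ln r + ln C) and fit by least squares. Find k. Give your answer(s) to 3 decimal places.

Linearized form: ln q = k·ln r + ln C. From the 6 transformed points,
Σln r = 9.2183, Σ(ln r)² = 15.5987, Σln q = 14.8872, Σln r·ln q = 25.2850.
Normal system: [[15.5987, 9.2183]; [9.2183, 6]]·[k, ln C]ᵀ = [25.2850, 14.8872]ᵀ.
Δ = 15.5987·6 − (9.2183)² = 8.6152; k = (25.2850·6 − 9.2183·14.8872)/8.6152 = 1.68020, ln C = (15.5987·14.8872 − 9.2183·25.2850)/8.6152 = -0.10024.

k = 1.680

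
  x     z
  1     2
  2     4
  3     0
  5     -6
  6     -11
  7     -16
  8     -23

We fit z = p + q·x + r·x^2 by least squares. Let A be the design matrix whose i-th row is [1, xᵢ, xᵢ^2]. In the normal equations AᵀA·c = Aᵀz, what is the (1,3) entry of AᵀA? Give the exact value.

188

Row 1 ↔ basis 1, column 3 ↔ basis x^2, so (AᵀA)_{1,3} = Σᵢ x^2 = (1)·(1) + (1)·(4) + (1)·(9) + (1)·(25) + (1)·(36) + (1)·(49) + (1)·(64) = 188.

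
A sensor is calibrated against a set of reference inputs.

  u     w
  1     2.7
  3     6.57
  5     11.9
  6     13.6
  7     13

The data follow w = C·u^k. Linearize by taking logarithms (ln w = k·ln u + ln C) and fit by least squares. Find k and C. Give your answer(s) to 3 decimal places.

k = 0.865, C = 2.690

Let Y = ln w. Fitting Y = k·ln u + ln C by least squares:
XᵀX = [[10.7942, 6.4457]; [6.4457, 5]], rhs = [15.7218, 10.5273]ᵀ  (here Σln u = 6.4457, Σ(ln u)² = 10.7942, Σln w = 10.5273, Σln u·ln w = 15.7218).
Δ = 10.7942·5 − (6.4457)² = 12.4237; k = (15.7218·5 − 6.4457·10.5273)/12.4237 = 0.86549, ln C = (10.7942·10.5273 − 6.4457·15.7218)/12.4237 = 0.98972, so C = exp(0.98972) = 2.69048.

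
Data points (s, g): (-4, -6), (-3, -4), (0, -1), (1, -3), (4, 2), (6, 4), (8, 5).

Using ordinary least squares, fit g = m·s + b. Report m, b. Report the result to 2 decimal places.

Setting ∂/∂m … = 0 gives: 142·m + 12·b = 105;  12·m + 7·b = -3.
(Σs·s = 142, Σs = 12, Σ1 = 7, Σs·g = 105, Σg = -3.)
Determinant 142·7 − 12² = 850.
m = (105·7 − 12·(-3))/850 = 771/850; b = (142·(-3) − 12·105)/850 = -843/425.

m = 0.91, b = -1.98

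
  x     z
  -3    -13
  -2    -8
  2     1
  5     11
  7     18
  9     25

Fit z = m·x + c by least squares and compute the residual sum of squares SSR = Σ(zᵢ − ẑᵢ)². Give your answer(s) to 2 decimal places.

SSR = 6.92

Normal-equation sums: Σx·x = 172, Σx = 18, Σ1 = 6.
Right-hand side: Σx·z = 463, Σz = 34.
So AᵀA·[m, c]ᵀ = Aᵀz: [[172, 18]; [18, 6]]·[m, c]ᵀ = [463, 34]ᵀ.
det = 172·6 − 18² = 708.
m = (463·6 − 18·34)/708 = 361/118; c = (172·34 − 18·463)/708 = -1243/354.
Residuals: -55/177, 577/354, -569/354, -139/177, 17/177, 173/177; SSR = 2449/354.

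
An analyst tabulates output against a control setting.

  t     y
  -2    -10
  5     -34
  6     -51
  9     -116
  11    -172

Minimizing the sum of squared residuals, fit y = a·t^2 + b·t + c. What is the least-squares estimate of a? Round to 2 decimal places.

a = -1.49

Sums needed: Σt^2·t^2 = 23139, Σt^2·t = 2393, Σt^2 = 267, Σt·t = 267, Σt = 29, Σ1 = 5.
For Mᵀy: Σt^2·y = -32934, Σt·y = -3392, Σy = -383.
So MᵀM·[a, b, c]ᵀ = Mᵀy: [[23139, 2393, 267]; [2393, 267, 29]; [267, 29, 5]]·[a, b, c]ᵀ = [-32934, -3392, -383]ᵀ.
Solving the 3×3 system (Gaussian elimination) gives a = -152967/102782, b = 44781/51391, c = -224123/102782.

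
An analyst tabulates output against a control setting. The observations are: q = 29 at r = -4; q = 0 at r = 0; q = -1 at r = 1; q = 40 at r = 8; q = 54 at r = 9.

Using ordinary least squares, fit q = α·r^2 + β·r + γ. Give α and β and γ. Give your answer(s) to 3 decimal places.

Sums needed: Σr^2·r^2 = 10914, Σr^2·r = 1178, Σr^2 = 162, Σr·r = 162, Σr = 14, Σ1 = 5.
For Aᵀq: Σr^2·q = 7397, Σr·q = 689, Σq = 122.
Row-reducing yields α = 107057/106832, β = -329305/106832, γ = 15027/26708.

α = 1.002, β = -3.082, γ = 0.563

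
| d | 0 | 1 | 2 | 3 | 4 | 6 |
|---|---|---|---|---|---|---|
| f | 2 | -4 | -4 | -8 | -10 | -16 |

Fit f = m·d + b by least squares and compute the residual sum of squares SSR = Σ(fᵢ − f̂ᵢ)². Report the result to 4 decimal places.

Compute the Gram sums: Σd·d = 66, Σd = 16, Σ1 = 6.
For Xᵀf: Σd·f = -172, Σf = -40.
Normal equations: [[66, 16]; [16, 6]]·[m, b]ᵀ = [-172, -40]ᵀ.
Δ = 66·6 − 16² = 140.
m = ((-172)·6 − 16·(-40))/140 = -14/5; b = (66·(-40) − 16·(-172))/140 = 4/5.
Residuals: 6/5, -2, 4/5, -2/5, 2/5, 0; SSR = 32/5.

SSR = 6.4000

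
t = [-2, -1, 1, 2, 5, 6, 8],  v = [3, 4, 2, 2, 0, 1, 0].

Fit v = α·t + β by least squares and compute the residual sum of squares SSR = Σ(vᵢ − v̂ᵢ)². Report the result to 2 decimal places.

SSR = 2.23

Entries of XᵀX: Σt·t = 135, Σt = 19, Σ1 = 7.
And Σt·v = 2, Σv = 12.
Δ = 135·7 − 19² = 584.
α = (2·7 − 19·12)/584 = -107/292; β = (135·12 − 19·2)/584 = 791/292.
Residuals: -129/292, 135/146, -25/73, 7/292, -64/73, 143/292, 65/292; SSR = 325/146.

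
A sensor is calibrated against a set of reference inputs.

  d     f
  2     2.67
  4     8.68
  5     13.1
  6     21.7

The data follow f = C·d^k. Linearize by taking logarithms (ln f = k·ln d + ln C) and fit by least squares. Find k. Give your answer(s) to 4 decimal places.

k = 1.8497

Taking logs, ln f = k·ln d + ln C, so regress ln f on ln d.
Σln d = 5.4806, Σ(ln d)² = 8.2030, Σln f = 8.7930, Σln d·ln f = 13.3308.
Equations: 8.2030·k + 5.4806·ln C = 13.3308;  5.4806·k + 4·ln C = 8.7930.
Solving (det = 2.7744): k = 1.84968, ln C = -0.33610.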